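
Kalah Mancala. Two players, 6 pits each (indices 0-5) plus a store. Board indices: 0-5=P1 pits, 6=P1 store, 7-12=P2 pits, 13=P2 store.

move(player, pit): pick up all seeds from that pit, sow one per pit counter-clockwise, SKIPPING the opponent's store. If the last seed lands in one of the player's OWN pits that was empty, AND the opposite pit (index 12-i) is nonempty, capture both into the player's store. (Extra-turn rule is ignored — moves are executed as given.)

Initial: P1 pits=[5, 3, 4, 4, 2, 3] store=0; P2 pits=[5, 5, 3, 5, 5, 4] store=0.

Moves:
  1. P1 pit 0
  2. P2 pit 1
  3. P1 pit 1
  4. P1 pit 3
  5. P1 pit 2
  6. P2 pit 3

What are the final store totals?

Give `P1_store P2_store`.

Answer: 2 2

Derivation:
Move 1: P1 pit0 -> P1=[0,4,5,5,3,4](0) P2=[5,5,3,5,5,4](0)
Move 2: P2 pit1 -> P1=[0,4,5,5,3,4](0) P2=[5,0,4,6,6,5](1)
Move 3: P1 pit1 -> P1=[0,0,6,6,4,5](0) P2=[5,0,4,6,6,5](1)
Move 4: P1 pit3 -> P1=[0,0,6,0,5,6](1) P2=[6,1,5,6,6,5](1)
Move 5: P1 pit2 -> P1=[0,0,0,1,6,7](2) P2=[7,2,5,6,6,5](1)
Move 6: P2 pit3 -> P1=[1,1,1,1,6,7](2) P2=[7,2,5,0,7,6](2)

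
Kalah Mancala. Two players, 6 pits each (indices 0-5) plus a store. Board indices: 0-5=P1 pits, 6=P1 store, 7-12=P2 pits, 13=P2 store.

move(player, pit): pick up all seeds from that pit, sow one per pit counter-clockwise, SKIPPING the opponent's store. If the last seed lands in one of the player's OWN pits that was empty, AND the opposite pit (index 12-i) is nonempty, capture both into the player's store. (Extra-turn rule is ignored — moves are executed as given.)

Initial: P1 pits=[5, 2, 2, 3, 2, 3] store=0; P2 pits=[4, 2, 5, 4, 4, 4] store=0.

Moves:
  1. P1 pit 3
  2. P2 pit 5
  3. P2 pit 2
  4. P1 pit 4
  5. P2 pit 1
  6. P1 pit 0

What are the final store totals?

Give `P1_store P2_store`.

Answer: 3 2

Derivation:
Move 1: P1 pit3 -> P1=[5,2,2,0,3,4](1) P2=[4,2,5,4,4,4](0)
Move 2: P2 pit5 -> P1=[6,3,3,0,3,4](1) P2=[4,2,5,4,4,0](1)
Move 3: P2 pit2 -> P1=[7,3,3,0,3,4](1) P2=[4,2,0,5,5,1](2)
Move 4: P1 pit4 -> P1=[7,3,3,0,0,5](2) P2=[5,2,0,5,5,1](2)
Move 5: P2 pit1 -> P1=[7,3,3,0,0,5](2) P2=[5,0,1,6,5,1](2)
Move 6: P1 pit0 -> P1=[0,4,4,1,1,6](3) P2=[6,0,1,6,5,1](2)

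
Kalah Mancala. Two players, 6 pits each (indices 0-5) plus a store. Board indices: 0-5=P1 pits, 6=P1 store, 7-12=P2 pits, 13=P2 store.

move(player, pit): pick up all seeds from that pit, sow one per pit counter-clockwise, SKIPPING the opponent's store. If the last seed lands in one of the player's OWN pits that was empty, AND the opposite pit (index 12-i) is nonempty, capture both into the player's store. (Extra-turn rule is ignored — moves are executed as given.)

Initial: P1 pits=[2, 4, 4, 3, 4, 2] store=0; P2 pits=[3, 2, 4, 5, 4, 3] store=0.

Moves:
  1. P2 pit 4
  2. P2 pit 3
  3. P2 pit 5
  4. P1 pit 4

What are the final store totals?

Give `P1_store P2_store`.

Answer: 1 3

Derivation:
Move 1: P2 pit4 -> P1=[3,5,4,3,4,2](0) P2=[3,2,4,5,0,4](1)
Move 2: P2 pit3 -> P1=[4,6,4,3,4,2](0) P2=[3,2,4,0,1,5](2)
Move 3: P2 pit5 -> P1=[5,7,5,4,4,2](0) P2=[3,2,4,0,1,0](3)
Move 4: P1 pit4 -> P1=[5,7,5,4,0,3](1) P2=[4,3,4,0,1,0](3)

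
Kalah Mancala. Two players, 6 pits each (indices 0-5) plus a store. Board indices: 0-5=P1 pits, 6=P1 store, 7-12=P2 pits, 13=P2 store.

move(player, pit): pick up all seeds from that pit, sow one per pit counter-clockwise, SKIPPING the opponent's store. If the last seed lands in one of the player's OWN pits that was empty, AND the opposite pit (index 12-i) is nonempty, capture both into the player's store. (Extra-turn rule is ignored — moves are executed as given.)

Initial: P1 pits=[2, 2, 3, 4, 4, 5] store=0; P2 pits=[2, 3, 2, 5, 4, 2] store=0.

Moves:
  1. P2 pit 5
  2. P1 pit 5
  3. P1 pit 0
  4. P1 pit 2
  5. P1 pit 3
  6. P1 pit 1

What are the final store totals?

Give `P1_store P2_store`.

Move 1: P2 pit5 -> P1=[3,2,3,4,4,5](0) P2=[2,3,2,5,4,0](1)
Move 2: P1 pit5 -> P1=[3,2,3,4,4,0](1) P2=[3,4,3,6,4,0](1)
Move 3: P1 pit0 -> P1=[0,3,4,5,4,0](1) P2=[3,4,3,6,4,0](1)
Move 4: P1 pit2 -> P1=[0,3,0,6,5,1](2) P2=[3,4,3,6,4,0](1)
Move 5: P1 pit3 -> P1=[0,3,0,0,6,2](3) P2=[4,5,4,6,4,0](1)
Move 6: P1 pit1 -> P1=[0,0,1,1,7,2](3) P2=[4,5,4,6,4,0](1)

Answer: 3 1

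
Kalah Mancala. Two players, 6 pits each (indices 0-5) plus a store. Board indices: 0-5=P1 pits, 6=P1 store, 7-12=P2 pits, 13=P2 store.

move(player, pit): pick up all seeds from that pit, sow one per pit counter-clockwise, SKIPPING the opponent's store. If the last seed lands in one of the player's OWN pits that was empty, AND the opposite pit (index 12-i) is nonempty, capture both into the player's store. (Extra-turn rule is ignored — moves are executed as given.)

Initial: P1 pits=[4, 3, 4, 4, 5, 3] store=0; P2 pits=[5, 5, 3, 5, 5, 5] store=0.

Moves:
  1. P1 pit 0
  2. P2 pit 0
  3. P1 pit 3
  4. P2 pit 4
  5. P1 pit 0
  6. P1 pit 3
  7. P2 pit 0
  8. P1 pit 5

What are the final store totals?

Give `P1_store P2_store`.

Move 1: P1 pit0 -> P1=[0,4,5,5,6,3](0) P2=[5,5,3,5,5,5](0)
Move 2: P2 pit0 -> P1=[0,4,5,5,6,3](0) P2=[0,6,4,6,6,6](0)
Move 3: P1 pit3 -> P1=[0,4,5,0,7,4](1) P2=[1,7,4,6,6,6](0)
Move 4: P2 pit4 -> P1=[1,5,6,1,7,4](1) P2=[1,7,4,6,0,7](1)
Move 5: P1 pit0 -> P1=[0,6,6,1,7,4](1) P2=[1,7,4,6,0,7](1)
Move 6: P1 pit3 -> P1=[0,6,6,0,8,4](1) P2=[1,7,4,6,0,7](1)
Move 7: P2 pit0 -> P1=[0,6,6,0,8,4](1) P2=[0,8,4,6,0,7](1)
Move 8: P1 pit5 -> P1=[0,6,6,0,8,0](2) P2=[1,9,5,6,0,7](1)

Answer: 2 1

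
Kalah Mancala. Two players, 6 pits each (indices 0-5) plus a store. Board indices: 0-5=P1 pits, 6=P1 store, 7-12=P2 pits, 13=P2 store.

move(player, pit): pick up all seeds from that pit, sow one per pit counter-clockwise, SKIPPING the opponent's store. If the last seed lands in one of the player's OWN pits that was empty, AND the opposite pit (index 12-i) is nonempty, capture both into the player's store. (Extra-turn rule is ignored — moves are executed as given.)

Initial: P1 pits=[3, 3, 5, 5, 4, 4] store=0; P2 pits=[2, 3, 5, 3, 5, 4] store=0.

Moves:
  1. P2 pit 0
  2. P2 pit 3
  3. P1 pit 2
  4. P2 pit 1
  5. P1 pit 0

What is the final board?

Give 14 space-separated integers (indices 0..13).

Move 1: P2 pit0 -> P1=[3,3,5,5,4,4](0) P2=[0,4,6,3,5,4](0)
Move 2: P2 pit3 -> P1=[3,3,5,5,4,4](0) P2=[0,4,6,0,6,5](1)
Move 3: P1 pit2 -> P1=[3,3,0,6,5,5](1) P2=[1,4,6,0,6,5](1)
Move 4: P2 pit1 -> P1=[3,3,0,6,5,5](1) P2=[1,0,7,1,7,6](1)
Move 5: P1 pit0 -> P1=[0,4,1,7,5,5](1) P2=[1,0,7,1,7,6](1)

Answer: 0 4 1 7 5 5 1 1 0 7 1 7 6 1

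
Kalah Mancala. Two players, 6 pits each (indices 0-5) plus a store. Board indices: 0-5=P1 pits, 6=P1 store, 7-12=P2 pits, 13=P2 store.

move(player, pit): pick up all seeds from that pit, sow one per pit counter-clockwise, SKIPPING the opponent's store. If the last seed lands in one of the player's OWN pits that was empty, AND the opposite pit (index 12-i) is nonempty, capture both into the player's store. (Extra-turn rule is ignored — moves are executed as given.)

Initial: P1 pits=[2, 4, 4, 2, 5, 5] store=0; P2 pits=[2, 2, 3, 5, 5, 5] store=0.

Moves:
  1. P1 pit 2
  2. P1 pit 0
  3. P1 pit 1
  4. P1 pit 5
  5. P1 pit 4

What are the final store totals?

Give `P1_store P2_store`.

Answer: 10 0

Derivation:
Move 1: P1 pit2 -> P1=[2,4,0,3,6,6](1) P2=[2,2,3,5,5,5](0)
Move 2: P1 pit0 -> P1=[0,5,0,3,6,6](7) P2=[2,2,3,0,5,5](0)
Move 3: P1 pit1 -> P1=[0,0,1,4,7,7](8) P2=[2,2,3,0,5,5](0)
Move 4: P1 pit5 -> P1=[0,0,1,4,7,0](9) P2=[3,3,4,1,6,6](0)
Move 5: P1 pit4 -> P1=[0,0,1,4,0,1](10) P2=[4,4,5,2,7,6](0)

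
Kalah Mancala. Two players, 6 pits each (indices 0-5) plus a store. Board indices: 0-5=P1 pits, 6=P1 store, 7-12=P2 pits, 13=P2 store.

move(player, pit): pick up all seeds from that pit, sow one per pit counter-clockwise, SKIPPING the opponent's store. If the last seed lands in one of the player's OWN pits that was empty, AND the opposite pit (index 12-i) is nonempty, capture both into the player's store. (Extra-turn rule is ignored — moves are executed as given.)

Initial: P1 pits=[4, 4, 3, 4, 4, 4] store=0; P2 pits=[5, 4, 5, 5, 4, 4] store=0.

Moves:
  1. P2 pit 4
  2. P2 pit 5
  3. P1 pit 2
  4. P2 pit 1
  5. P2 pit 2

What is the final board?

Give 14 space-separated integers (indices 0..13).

Move 1: P2 pit4 -> P1=[5,5,3,4,4,4](0) P2=[5,4,5,5,0,5](1)
Move 2: P2 pit5 -> P1=[6,6,4,5,4,4](0) P2=[5,4,5,5,0,0](2)
Move 3: P1 pit2 -> P1=[6,6,0,6,5,5](1) P2=[5,4,5,5,0,0](2)
Move 4: P2 pit1 -> P1=[0,6,0,6,5,5](1) P2=[5,0,6,6,1,0](9)
Move 5: P2 pit2 -> P1=[1,7,0,6,5,5](1) P2=[5,0,0,7,2,1](10)

Answer: 1 7 0 6 5 5 1 5 0 0 7 2 1 10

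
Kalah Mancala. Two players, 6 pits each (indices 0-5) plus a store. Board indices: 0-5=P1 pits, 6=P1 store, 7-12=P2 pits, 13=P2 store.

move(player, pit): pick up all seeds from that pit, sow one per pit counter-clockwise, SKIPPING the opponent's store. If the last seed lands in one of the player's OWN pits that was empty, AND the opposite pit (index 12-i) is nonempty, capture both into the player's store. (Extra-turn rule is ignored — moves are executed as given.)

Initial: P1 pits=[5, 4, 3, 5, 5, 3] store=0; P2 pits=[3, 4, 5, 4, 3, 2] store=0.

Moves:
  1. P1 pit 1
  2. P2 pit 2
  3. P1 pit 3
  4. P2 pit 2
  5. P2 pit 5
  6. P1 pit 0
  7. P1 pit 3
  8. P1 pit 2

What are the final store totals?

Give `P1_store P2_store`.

Move 1: P1 pit1 -> P1=[5,0,4,6,6,4](0) P2=[3,4,5,4,3,2](0)
Move 2: P2 pit2 -> P1=[6,0,4,6,6,4](0) P2=[3,4,0,5,4,3](1)
Move 3: P1 pit3 -> P1=[6,0,4,0,7,5](1) P2=[4,5,1,5,4,3](1)
Move 4: P2 pit2 -> P1=[6,0,4,0,7,5](1) P2=[4,5,0,6,4,3](1)
Move 5: P2 pit5 -> P1=[7,1,4,0,7,5](1) P2=[4,5,0,6,4,0](2)
Move 6: P1 pit0 -> P1=[0,2,5,1,8,6](2) P2=[5,5,0,6,4,0](2)
Move 7: P1 pit3 -> P1=[0,2,5,0,9,6](2) P2=[5,5,0,6,4,0](2)
Move 8: P1 pit2 -> P1=[0,2,0,1,10,7](3) P2=[6,5,0,6,4,0](2)

Answer: 3 2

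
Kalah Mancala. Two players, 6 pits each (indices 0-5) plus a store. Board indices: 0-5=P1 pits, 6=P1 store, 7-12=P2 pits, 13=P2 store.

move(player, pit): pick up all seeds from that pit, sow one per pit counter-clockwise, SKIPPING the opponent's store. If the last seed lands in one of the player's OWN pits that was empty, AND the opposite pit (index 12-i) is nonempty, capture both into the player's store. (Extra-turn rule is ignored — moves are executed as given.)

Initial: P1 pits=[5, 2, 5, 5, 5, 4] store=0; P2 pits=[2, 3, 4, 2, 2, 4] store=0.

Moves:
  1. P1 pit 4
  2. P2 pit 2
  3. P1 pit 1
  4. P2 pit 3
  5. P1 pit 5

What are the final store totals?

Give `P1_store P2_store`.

Move 1: P1 pit4 -> P1=[5,2,5,5,0,5](1) P2=[3,4,5,2,2,4](0)
Move 2: P2 pit2 -> P1=[6,2,5,5,0,5](1) P2=[3,4,0,3,3,5](1)
Move 3: P1 pit1 -> P1=[6,0,6,6,0,5](1) P2=[3,4,0,3,3,5](1)
Move 4: P2 pit3 -> P1=[6,0,6,6,0,5](1) P2=[3,4,0,0,4,6](2)
Move 5: P1 pit5 -> P1=[6,0,6,6,0,0](2) P2=[4,5,1,1,4,6](2)

Answer: 2 2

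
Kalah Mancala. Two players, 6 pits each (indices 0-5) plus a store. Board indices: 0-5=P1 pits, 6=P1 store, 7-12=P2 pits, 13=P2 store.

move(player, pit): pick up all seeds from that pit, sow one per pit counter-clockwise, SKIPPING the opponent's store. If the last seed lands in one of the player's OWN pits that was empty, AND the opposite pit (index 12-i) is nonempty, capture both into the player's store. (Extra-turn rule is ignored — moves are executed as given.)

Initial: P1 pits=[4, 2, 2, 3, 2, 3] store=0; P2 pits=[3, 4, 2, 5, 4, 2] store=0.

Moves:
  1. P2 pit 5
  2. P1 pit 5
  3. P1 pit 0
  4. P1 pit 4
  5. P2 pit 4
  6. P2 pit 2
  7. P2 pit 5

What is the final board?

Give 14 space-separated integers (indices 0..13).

Move 1: P2 pit5 -> P1=[5,2,2,3,2,3](0) P2=[3,4,2,5,4,0](1)
Move 2: P1 pit5 -> P1=[5,2,2,3,2,0](1) P2=[4,5,2,5,4,0](1)
Move 3: P1 pit0 -> P1=[0,3,3,4,3,0](6) P2=[0,5,2,5,4,0](1)
Move 4: P1 pit4 -> P1=[0,3,3,4,0,1](7) P2=[1,5,2,5,4,0](1)
Move 5: P2 pit4 -> P1=[1,4,3,4,0,1](7) P2=[1,5,2,5,0,1](2)
Move 6: P2 pit2 -> P1=[1,0,3,4,0,1](7) P2=[1,5,0,6,0,1](7)
Move 7: P2 pit5 -> P1=[1,0,3,4,0,1](7) P2=[1,5,0,6,0,0](8)

Answer: 1 0 3 4 0 1 7 1 5 0 6 0 0 8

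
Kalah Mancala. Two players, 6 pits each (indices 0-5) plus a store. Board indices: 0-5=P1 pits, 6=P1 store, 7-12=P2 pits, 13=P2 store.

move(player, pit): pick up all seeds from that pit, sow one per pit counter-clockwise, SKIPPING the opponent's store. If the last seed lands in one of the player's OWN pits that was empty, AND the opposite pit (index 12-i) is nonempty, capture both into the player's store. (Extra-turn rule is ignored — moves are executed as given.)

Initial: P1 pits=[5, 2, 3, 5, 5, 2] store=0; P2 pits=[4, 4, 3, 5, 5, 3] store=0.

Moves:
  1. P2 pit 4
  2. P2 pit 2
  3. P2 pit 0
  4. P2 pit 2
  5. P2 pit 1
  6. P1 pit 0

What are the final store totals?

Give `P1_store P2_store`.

Move 1: P2 pit4 -> P1=[6,3,4,5,5,2](0) P2=[4,4,3,5,0,4](1)
Move 2: P2 pit2 -> P1=[6,3,4,5,5,2](0) P2=[4,4,0,6,1,5](1)
Move 3: P2 pit0 -> P1=[6,3,4,5,5,2](0) P2=[0,5,1,7,2,5](1)
Move 4: P2 pit2 -> P1=[6,3,4,5,5,2](0) P2=[0,5,0,8,2,5](1)
Move 5: P2 pit1 -> P1=[6,3,4,5,5,2](0) P2=[0,0,1,9,3,6](2)
Move 6: P1 pit0 -> P1=[0,4,5,6,6,3](1) P2=[0,0,1,9,3,6](2)

Answer: 1 2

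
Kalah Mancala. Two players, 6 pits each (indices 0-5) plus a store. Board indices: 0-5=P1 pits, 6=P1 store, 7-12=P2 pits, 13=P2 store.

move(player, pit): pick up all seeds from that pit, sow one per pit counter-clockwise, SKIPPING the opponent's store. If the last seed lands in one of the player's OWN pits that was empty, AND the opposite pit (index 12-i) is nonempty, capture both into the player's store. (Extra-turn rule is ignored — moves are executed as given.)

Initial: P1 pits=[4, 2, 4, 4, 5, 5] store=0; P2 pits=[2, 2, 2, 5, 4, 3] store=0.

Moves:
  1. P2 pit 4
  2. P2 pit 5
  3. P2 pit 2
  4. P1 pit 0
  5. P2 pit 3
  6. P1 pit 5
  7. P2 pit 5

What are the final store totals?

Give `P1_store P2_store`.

Answer: 2 9

Derivation:
Move 1: P2 pit4 -> P1=[5,3,4,4,5,5](0) P2=[2,2,2,5,0,4](1)
Move 2: P2 pit5 -> P1=[6,4,5,4,5,5](0) P2=[2,2,2,5,0,0](2)
Move 3: P2 pit2 -> P1=[6,0,5,4,5,5](0) P2=[2,2,0,6,0,0](7)
Move 4: P1 pit0 -> P1=[0,1,6,5,6,6](1) P2=[2,2,0,6,0,0](7)
Move 5: P2 pit3 -> P1=[1,2,7,5,6,6](1) P2=[2,2,0,0,1,1](8)
Move 6: P1 pit5 -> P1=[1,2,7,5,6,0](2) P2=[3,3,1,1,2,1](8)
Move 7: P2 pit5 -> P1=[1,2,7,5,6,0](2) P2=[3,3,1,1,2,0](9)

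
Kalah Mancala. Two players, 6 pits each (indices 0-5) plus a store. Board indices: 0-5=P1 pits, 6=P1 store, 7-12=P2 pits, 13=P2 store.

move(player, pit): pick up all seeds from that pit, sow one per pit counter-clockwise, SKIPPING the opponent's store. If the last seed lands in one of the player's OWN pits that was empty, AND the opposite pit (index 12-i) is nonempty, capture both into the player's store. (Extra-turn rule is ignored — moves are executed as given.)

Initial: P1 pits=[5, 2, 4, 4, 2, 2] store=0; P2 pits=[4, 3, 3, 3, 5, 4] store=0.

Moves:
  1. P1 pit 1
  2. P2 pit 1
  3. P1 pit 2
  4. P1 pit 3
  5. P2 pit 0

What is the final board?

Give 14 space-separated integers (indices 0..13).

Answer: 5 0 0 0 4 4 2 0 2 6 5 7 5 1

Derivation:
Move 1: P1 pit1 -> P1=[5,0,5,5,2,2](0) P2=[4,3,3,3,5,4](0)
Move 2: P2 pit1 -> P1=[5,0,5,5,2,2](0) P2=[4,0,4,4,6,4](0)
Move 3: P1 pit2 -> P1=[5,0,0,6,3,3](1) P2=[5,0,4,4,6,4](0)
Move 4: P1 pit3 -> P1=[5,0,0,0,4,4](2) P2=[6,1,5,4,6,4](0)
Move 5: P2 pit0 -> P1=[5,0,0,0,4,4](2) P2=[0,2,6,5,7,5](1)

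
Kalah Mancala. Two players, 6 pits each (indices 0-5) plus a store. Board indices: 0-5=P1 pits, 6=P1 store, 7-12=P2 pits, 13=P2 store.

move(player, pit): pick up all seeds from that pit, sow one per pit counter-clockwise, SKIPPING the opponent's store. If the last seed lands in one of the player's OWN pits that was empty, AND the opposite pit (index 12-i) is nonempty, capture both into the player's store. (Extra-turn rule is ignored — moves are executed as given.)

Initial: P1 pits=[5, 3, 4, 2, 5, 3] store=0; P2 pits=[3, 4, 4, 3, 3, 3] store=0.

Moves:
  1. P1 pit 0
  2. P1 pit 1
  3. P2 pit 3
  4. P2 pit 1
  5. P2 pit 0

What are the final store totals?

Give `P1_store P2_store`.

Answer: 0 1

Derivation:
Move 1: P1 pit0 -> P1=[0,4,5,3,6,4](0) P2=[3,4,4,3,3,3](0)
Move 2: P1 pit1 -> P1=[0,0,6,4,7,5](0) P2=[3,4,4,3,3,3](0)
Move 3: P2 pit3 -> P1=[0,0,6,4,7,5](0) P2=[3,4,4,0,4,4](1)
Move 4: P2 pit1 -> P1=[0,0,6,4,7,5](0) P2=[3,0,5,1,5,5](1)
Move 5: P2 pit0 -> P1=[0,0,6,4,7,5](0) P2=[0,1,6,2,5,5](1)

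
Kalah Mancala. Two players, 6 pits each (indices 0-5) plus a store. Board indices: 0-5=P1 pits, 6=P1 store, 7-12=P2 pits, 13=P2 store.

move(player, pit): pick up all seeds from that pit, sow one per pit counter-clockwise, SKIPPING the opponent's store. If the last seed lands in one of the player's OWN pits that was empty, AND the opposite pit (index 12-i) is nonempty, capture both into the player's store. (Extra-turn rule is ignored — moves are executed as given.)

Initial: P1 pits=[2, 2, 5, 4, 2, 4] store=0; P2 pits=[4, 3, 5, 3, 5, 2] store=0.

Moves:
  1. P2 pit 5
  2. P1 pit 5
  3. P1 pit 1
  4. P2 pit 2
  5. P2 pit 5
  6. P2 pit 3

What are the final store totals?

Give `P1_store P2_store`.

Move 1: P2 pit5 -> P1=[3,2,5,4,2,4](0) P2=[4,3,5,3,5,0](1)
Move 2: P1 pit5 -> P1=[3,2,5,4,2,0](1) P2=[5,4,6,3,5,0](1)
Move 3: P1 pit1 -> P1=[3,0,6,5,2,0](1) P2=[5,4,6,3,5,0](1)
Move 4: P2 pit2 -> P1=[4,1,6,5,2,0](1) P2=[5,4,0,4,6,1](2)
Move 5: P2 pit5 -> P1=[4,1,6,5,2,0](1) P2=[5,4,0,4,6,0](3)
Move 6: P2 pit3 -> P1=[5,1,6,5,2,0](1) P2=[5,4,0,0,7,1](4)

Answer: 1 4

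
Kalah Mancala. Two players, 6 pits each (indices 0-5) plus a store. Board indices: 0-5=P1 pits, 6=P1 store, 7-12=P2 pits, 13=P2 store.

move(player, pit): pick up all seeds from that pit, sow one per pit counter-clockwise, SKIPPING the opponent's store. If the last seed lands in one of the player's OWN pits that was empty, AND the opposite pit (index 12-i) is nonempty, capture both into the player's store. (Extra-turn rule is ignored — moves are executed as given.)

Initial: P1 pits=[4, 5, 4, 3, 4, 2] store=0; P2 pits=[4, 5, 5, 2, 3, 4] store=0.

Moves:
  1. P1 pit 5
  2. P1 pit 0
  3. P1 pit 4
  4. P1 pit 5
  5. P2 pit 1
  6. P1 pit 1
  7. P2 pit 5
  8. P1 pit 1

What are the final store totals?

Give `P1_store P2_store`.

Move 1: P1 pit5 -> P1=[4,5,4,3,4,0](1) P2=[5,5,5,2,3,4](0)
Move 2: P1 pit0 -> P1=[0,6,5,4,5,0](1) P2=[5,5,5,2,3,4](0)
Move 3: P1 pit4 -> P1=[0,6,5,4,0,1](2) P2=[6,6,6,2,3,4](0)
Move 4: P1 pit5 -> P1=[0,6,5,4,0,0](3) P2=[6,6,6,2,3,4](0)
Move 5: P2 pit1 -> P1=[1,6,5,4,0,0](3) P2=[6,0,7,3,4,5](1)
Move 6: P1 pit1 -> P1=[1,0,6,5,1,1](4) P2=[7,0,7,3,4,5](1)
Move 7: P2 pit5 -> P1=[2,1,7,6,1,1](4) P2=[7,0,7,3,4,0](2)
Move 8: P1 pit1 -> P1=[2,0,8,6,1,1](4) P2=[7,0,7,3,4,0](2)

Answer: 4 2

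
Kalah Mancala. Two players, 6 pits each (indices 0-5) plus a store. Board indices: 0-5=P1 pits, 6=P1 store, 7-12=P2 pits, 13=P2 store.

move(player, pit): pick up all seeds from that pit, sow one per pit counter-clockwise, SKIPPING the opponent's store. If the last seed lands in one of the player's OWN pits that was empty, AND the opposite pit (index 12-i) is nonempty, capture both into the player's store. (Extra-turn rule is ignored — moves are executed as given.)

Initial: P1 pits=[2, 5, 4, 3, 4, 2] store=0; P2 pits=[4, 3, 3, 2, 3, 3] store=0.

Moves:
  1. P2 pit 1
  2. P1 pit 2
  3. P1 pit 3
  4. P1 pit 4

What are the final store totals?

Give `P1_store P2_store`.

Answer: 3 0

Derivation:
Move 1: P2 pit1 -> P1=[2,5,4,3,4,2](0) P2=[4,0,4,3,4,3](0)
Move 2: P1 pit2 -> P1=[2,5,0,4,5,3](1) P2=[4,0,4,3,4,3](0)
Move 3: P1 pit3 -> P1=[2,5,0,0,6,4](2) P2=[5,0,4,3,4,3](0)
Move 4: P1 pit4 -> P1=[2,5,0,0,0,5](3) P2=[6,1,5,4,4,3](0)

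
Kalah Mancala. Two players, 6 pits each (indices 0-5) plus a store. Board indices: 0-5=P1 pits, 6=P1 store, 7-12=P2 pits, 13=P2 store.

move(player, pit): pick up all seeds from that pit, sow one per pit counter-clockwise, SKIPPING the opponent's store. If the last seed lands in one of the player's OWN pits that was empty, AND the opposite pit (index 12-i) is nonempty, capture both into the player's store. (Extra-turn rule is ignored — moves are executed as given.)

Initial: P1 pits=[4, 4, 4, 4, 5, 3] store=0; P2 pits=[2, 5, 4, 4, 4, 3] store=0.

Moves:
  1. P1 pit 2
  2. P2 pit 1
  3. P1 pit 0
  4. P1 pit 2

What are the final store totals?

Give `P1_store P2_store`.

Answer: 1 1

Derivation:
Move 1: P1 pit2 -> P1=[4,4,0,5,6,4](1) P2=[2,5,4,4,4,3](0)
Move 2: P2 pit1 -> P1=[4,4,0,5,6,4](1) P2=[2,0,5,5,5,4](1)
Move 3: P1 pit0 -> P1=[0,5,1,6,7,4](1) P2=[2,0,5,5,5,4](1)
Move 4: P1 pit2 -> P1=[0,5,0,7,7,4](1) P2=[2,0,5,5,5,4](1)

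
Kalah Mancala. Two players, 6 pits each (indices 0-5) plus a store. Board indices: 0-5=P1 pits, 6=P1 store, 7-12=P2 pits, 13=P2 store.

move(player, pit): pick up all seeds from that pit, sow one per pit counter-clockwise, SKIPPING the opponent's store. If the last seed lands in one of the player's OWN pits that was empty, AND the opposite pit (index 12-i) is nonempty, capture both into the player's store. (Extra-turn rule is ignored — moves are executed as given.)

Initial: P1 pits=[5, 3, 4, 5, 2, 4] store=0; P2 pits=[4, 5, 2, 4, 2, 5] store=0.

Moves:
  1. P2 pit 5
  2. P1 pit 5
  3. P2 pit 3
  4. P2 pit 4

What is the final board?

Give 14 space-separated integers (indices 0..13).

Answer: 8 4 5 6 2 0 1 5 6 3 0 0 2 3

Derivation:
Move 1: P2 pit5 -> P1=[6,4,5,6,2,4](0) P2=[4,5,2,4,2,0](1)
Move 2: P1 pit5 -> P1=[6,4,5,6,2,0](1) P2=[5,6,3,4,2,0](1)
Move 3: P2 pit3 -> P1=[7,4,5,6,2,0](1) P2=[5,6,3,0,3,1](2)
Move 4: P2 pit4 -> P1=[8,4,5,6,2,0](1) P2=[5,6,3,0,0,2](3)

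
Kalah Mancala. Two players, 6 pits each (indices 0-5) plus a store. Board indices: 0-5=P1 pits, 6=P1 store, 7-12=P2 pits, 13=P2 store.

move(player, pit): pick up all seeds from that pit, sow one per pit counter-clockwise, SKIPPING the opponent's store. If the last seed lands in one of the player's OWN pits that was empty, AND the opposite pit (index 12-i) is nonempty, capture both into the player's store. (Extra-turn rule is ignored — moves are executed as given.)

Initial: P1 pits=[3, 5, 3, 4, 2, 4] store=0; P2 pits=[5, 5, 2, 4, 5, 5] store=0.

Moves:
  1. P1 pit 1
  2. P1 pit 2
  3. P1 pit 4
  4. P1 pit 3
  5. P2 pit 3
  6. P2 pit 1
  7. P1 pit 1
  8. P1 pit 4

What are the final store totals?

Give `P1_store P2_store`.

Answer: 6 2

Derivation:
Move 1: P1 pit1 -> P1=[3,0,4,5,3,5](1) P2=[5,5,2,4,5,5](0)
Move 2: P1 pit2 -> P1=[3,0,0,6,4,6](2) P2=[5,5,2,4,5,5](0)
Move 3: P1 pit4 -> P1=[3,0,0,6,0,7](3) P2=[6,6,2,4,5,5](0)
Move 4: P1 pit3 -> P1=[3,0,0,0,1,8](4) P2=[7,7,3,4,5,5](0)
Move 5: P2 pit3 -> P1=[4,0,0,0,1,8](4) P2=[7,7,3,0,6,6](1)
Move 6: P2 pit1 -> P1=[5,1,0,0,1,8](4) P2=[7,0,4,1,7,7](2)
Move 7: P1 pit1 -> P1=[5,0,0,0,1,8](6) P2=[7,0,4,0,7,7](2)
Move 8: P1 pit4 -> P1=[5,0,0,0,0,9](6) P2=[7,0,4,0,7,7](2)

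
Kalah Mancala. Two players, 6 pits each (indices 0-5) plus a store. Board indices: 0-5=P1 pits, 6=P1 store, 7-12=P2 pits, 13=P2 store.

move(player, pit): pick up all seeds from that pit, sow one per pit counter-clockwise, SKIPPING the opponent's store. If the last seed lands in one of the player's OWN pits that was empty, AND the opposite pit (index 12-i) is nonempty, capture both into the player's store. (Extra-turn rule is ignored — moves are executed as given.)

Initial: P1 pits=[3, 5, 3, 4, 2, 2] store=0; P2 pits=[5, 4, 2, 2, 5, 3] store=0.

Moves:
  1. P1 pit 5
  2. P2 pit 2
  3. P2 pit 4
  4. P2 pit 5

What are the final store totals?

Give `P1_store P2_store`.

Move 1: P1 pit5 -> P1=[3,5,3,4,2,0](1) P2=[6,4,2,2,5,3](0)
Move 2: P2 pit2 -> P1=[3,5,3,4,2,0](1) P2=[6,4,0,3,6,3](0)
Move 3: P2 pit4 -> P1=[4,6,4,5,2,0](1) P2=[6,4,0,3,0,4](1)
Move 4: P2 pit5 -> P1=[5,7,5,5,2,0](1) P2=[6,4,0,3,0,0](2)

Answer: 1 2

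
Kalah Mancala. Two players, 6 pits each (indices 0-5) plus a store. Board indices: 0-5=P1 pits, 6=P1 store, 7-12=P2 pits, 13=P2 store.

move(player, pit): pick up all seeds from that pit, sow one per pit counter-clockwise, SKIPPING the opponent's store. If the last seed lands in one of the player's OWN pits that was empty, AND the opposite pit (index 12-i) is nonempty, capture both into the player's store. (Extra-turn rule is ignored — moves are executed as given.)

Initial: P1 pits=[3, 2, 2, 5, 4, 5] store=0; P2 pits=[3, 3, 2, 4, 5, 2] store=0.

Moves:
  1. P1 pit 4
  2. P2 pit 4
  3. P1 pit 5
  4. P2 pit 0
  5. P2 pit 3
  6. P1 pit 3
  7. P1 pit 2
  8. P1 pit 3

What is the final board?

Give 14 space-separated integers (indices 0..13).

Answer: 5 4 0 0 3 2 4 1 7 4 0 3 5 2

Derivation:
Move 1: P1 pit4 -> P1=[3,2,2,5,0,6](1) P2=[4,4,2,4,5,2](0)
Move 2: P2 pit4 -> P1=[4,3,3,5,0,6](1) P2=[4,4,2,4,0,3](1)
Move 3: P1 pit5 -> P1=[4,3,3,5,0,0](2) P2=[5,5,3,5,1,3](1)
Move 4: P2 pit0 -> P1=[4,3,3,5,0,0](2) P2=[0,6,4,6,2,4](1)
Move 5: P2 pit3 -> P1=[5,4,4,5,0,0](2) P2=[0,6,4,0,3,5](2)
Move 6: P1 pit3 -> P1=[5,4,4,0,1,1](3) P2=[1,7,4,0,3,5](2)
Move 7: P1 pit2 -> P1=[5,4,0,1,2,2](4) P2=[1,7,4,0,3,5](2)
Move 8: P1 pit3 -> P1=[5,4,0,0,3,2](4) P2=[1,7,4,0,3,5](2)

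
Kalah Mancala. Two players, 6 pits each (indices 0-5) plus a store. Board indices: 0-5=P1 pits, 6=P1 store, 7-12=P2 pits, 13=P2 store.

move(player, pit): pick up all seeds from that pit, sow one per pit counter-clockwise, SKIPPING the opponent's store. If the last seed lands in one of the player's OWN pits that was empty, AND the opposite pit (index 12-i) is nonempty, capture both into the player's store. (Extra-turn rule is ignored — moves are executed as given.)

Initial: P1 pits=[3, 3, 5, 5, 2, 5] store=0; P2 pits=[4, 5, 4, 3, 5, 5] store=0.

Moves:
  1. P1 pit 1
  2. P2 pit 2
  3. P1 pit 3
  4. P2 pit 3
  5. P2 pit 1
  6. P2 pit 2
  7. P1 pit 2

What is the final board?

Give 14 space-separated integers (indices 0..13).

Move 1: P1 pit1 -> P1=[3,0,6,6,3,5](0) P2=[4,5,4,3,5,5](0)
Move 2: P2 pit2 -> P1=[3,0,6,6,3,5](0) P2=[4,5,0,4,6,6](1)
Move 3: P1 pit3 -> P1=[3,0,6,0,4,6](1) P2=[5,6,1,4,6,6](1)
Move 4: P2 pit3 -> P1=[4,0,6,0,4,6](1) P2=[5,6,1,0,7,7](2)
Move 5: P2 pit1 -> P1=[5,0,6,0,4,6](1) P2=[5,0,2,1,8,8](3)
Move 6: P2 pit2 -> P1=[5,0,6,0,4,6](1) P2=[5,0,0,2,9,8](3)
Move 7: P1 pit2 -> P1=[5,0,0,1,5,7](2) P2=[6,1,0,2,9,8](3)

Answer: 5 0 0 1 5 7 2 6 1 0 2 9 8 3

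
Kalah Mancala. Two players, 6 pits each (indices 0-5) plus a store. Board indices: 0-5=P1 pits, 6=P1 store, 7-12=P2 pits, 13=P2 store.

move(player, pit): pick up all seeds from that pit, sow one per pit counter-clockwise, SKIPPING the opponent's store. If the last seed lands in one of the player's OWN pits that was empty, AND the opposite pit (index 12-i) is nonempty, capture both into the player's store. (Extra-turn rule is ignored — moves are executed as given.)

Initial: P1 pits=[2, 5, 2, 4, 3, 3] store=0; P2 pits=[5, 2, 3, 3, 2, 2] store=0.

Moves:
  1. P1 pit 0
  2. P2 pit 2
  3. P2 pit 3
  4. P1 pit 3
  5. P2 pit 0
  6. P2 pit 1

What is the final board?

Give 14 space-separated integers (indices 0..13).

Move 1: P1 pit0 -> P1=[0,6,3,4,3,3](0) P2=[5,2,3,3,2,2](0)
Move 2: P2 pit2 -> P1=[0,6,3,4,3,3](0) P2=[5,2,0,4,3,3](0)
Move 3: P2 pit3 -> P1=[1,6,3,4,3,3](0) P2=[5,2,0,0,4,4](1)
Move 4: P1 pit3 -> P1=[1,6,3,0,4,4](1) P2=[6,2,0,0,4,4](1)
Move 5: P2 pit0 -> P1=[1,6,3,0,4,4](1) P2=[0,3,1,1,5,5](2)
Move 6: P2 pit1 -> P1=[1,6,3,0,4,4](1) P2=[0,0,2,2,6,5](2)

Answer: 1 6 3 0 4 4 1 0 0 2 2 6 5 2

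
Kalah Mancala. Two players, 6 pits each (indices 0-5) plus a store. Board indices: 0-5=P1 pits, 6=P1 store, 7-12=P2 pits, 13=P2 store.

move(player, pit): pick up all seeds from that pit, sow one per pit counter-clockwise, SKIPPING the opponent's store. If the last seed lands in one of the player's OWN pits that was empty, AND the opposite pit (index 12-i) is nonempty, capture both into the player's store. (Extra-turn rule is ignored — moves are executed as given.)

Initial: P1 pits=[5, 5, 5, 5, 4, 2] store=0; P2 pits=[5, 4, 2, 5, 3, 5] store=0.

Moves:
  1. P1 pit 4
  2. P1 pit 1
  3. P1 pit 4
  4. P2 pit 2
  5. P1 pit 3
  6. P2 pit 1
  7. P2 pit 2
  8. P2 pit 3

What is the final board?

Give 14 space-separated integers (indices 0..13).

Answer: 7 1 7 1 2 6 3 7 0 0 0 7 7 2

Derivation:
Move 1: P1 pit4 -> P1=[5,5,5,5,0,3](1) P2=[6,5,2,5,3,5](0)
Move 2: P1 pit1 -> P1=[5,0,6,6,1,4](2) P2=[6,5,2,5,3,5](0)
Move 3: P1 pit4 -> P1=[5,0,6,6,0,5](2) P2=[6,5,2,5,3,5](0)
Move 4: P2 pit2 -> P1=[5,0,6,6,0,5](2) P2=[6,5,0,6,4,5](0)
Move 5: P1 pit3 -> P1=[5,0,6,0,1,6](3) P2=[7,6,1,6,4,5](0)
Move 6: P2 pit1 -> P1=[6,0,6,0,1,6](3) P2=[7,0,2,7,5,6](1)
Move 7: P2 pit2 -> P1=[6,0,6,0,1,6](3) P2=[7,0,0,8,6,6](1)
Move 8: P2 pit3 -> P1=[7,1,7,1,2,6](3) P2=[7,0,0,0,7,7](2)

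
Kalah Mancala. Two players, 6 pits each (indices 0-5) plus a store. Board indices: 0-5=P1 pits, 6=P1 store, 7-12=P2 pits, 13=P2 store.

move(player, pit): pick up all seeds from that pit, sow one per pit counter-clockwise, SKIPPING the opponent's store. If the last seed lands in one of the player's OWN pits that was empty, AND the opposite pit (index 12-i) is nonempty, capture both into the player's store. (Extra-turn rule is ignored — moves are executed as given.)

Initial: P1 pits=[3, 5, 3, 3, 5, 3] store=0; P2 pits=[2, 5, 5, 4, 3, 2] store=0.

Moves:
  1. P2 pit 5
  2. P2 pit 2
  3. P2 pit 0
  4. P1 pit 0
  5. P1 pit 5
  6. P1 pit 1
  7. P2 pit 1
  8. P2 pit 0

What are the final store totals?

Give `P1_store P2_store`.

Answer: 2 7

Derivation:
Move 1: P2 pit5 -> P1=[4,5,3,3,5,3](0) P2=[2,5,5,4,3,0](1)
Move 2: P2 pit2 -> P1=[5,5,3,3,5,3](0) P2=[2,5,0,5,4,1](2)
Move 3: P2 pit0 -> P1=[5,5,3,0,5,3](0) P2=[0,6,0,5,4,1](6)
Move 4: P1 pit0 -> P1=[0,6,4,1,6,4](0) P2=[0,6,0,5,4,1](6)
Move 5: P1 pit5 -> P1=[0,6,4,1,6,0](1) P2=[1,7,1,5,4,1](6)
Move 6: P1 pit1 -> P1=[0,0,5,2,7,1](2) P2=[2,7,1,5,4,1](6)
Move 7: P2 pit1 -> P1=[1,1,5,2,7,1](2) P2=[2,0,2,6,5,2](7)
Move 8: P2 pit0 -> P1=[1,1,5,2,7,1](2) P2=[0,1,3,6,5,2](7)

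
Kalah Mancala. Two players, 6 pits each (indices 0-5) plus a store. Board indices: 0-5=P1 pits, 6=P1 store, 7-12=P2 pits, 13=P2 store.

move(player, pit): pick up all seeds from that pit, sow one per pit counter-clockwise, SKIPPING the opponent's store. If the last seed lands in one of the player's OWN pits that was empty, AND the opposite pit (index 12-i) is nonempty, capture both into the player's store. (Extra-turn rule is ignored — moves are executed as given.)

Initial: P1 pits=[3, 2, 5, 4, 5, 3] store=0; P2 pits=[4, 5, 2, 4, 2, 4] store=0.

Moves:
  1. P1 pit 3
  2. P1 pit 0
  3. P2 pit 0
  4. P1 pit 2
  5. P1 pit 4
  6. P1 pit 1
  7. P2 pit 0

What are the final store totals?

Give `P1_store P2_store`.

Move 1: P1 pit3 -> P1=[3,2,5,0,6,4](1) P2=[5,5,2,4,2,4](0)
Move 2: P1 pit0 -> P1=[0,3,6,0,6,4](4) P2=[5,5,0,4,2,4](0)
Move 3: P2 pit0 -> P1=[0,3,6,0,6,4](4) P2=[0,6,1,5,3,5](0)
Move 4: P1 pit2 -> P1=[0,3,0,1,7,5](5) P2=[1,7,1,5,3,5](0)
Move 5: P1 pit4 -> P1=[0,3,0,1,0,6](6) P2=[2,8,2,6,4,5](0)
Move 6: P1 pit1 -> P1=[0,0,1,2,0,6](15) P2=[2,0,2,6,4,5](0)
Move 7: P2 pit0 -> P1=[0,0,1,2,0,6](15) P2=[0,1,3,6,4,5](0)

Answer: 15 0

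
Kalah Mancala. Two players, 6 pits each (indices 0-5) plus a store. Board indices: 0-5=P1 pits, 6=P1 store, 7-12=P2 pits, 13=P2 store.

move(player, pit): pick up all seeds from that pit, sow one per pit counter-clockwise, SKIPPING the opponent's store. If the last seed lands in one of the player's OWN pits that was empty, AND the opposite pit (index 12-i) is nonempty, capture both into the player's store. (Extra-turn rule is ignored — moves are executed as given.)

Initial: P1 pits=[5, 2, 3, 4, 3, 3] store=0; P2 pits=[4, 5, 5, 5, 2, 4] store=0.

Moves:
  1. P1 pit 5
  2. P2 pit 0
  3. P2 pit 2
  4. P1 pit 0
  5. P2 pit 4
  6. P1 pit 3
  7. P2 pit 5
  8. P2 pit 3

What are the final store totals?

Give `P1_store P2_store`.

Answer: 3 4

Derivation:
Move 1: P1 pit5 -> P1=[5,2,3,4,3,0](1) P2=[5,6,5,5,2,4](0)
Move 2: P2 pit0 -> P1=[5,2,3,4,3,0](1) P2=[0,7,6,6,3,5](0)
Move 3: P2 pit2 -> P1=[6,3,3,4,3,0](1) P2=[0,7,0,7,4,6](1)
Move 4: P1 pit0 -> P1=[0,4,4,5,4,1](2) P2=[0,7,0,7,4,6](1)
Move 5: P2 pit4 -> P1=[1,5,4,5,4,1](2) P2=[0,7,0,7,0,7](2)
Move 6: P1 pit3 -> P1=[1,5,4,0,5,2](3) P2=[1,8,0,7,0,7](2)
Move 7: P2 pit5 -> P1=[2,6,5,1,6,3](3) P2=[1,8,0,7,0,0](3)
Move 8: P2 pit3 -> P1=[3,7,6,2,6,3](3) P2=[1,8,0,0,1,1](4)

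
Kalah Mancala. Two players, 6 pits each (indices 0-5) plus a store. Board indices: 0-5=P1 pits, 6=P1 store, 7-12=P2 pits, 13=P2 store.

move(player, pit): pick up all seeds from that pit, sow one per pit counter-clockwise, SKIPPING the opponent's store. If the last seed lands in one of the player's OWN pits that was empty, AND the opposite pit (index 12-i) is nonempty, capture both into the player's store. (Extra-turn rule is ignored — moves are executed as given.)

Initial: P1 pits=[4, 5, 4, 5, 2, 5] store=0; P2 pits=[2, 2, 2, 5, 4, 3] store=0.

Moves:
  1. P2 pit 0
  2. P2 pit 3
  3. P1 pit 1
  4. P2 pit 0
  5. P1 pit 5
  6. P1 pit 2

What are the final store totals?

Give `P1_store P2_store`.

Answer: 3 1

Derivation:
Move 1: P2 pit0 -> P1=[4,5,4,5,2,5](0) P2=[0,3,3,5,4,3](0)
Move 2: P2 pit3 -> P1=[5,6,4,5,2,5](0) P2=[0,3,3,0,5,4](1)
Move 3: P1 pit1 -> P1=[5,0,5,6,3,6](1) P2=[1,3,3,0,5,4](1)
Move 4: P2 pit0 -> P1=[5,0,5,6,3,6](1) P2=[0,4,3,0,5,4](1)
Move 5: P1 pit5 -> P1=[5,0,5,6,3,0](2) P2=[1,5,4,1,6,4](1)
Move 6: P1 pit2 -> P1=[5,0,0,7,4,1](3) P2=[2,5,4,1,6,4](1)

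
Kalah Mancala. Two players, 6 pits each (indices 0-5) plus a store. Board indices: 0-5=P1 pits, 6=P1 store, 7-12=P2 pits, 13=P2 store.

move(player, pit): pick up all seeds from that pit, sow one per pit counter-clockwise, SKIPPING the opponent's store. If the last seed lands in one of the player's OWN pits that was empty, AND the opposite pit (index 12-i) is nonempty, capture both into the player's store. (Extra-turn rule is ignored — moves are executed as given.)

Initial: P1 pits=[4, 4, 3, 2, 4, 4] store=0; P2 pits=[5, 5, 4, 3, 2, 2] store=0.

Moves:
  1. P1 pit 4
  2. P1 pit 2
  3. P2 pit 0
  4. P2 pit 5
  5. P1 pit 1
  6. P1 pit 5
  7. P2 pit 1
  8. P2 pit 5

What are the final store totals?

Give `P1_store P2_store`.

Answer: 3 4

Derivation:
Move 1: P1 pit4 -> P1=[4,4,3,2,0,5](1) P2=[6,6,4,3,2,2](0)
Move 2: P1 pit2 -> P1=[4,4,0,3,1,6](1) P2=[6,6,4,3,2,2](0)
Move 3: P2 pit0 -> P1=[4,4,0,3,1,6](1) P2=[0,7,5,4,3,3](1)
Move 4: P2 pit5 -> P1=[5,5,0,3,1,6](1) P2=[0,7,5,4,3,0](2)
Move 5: P1 pit1 -> P1=[5,0,1,4,2,7](2) P2=[0,7,5,4,3,0](2)
Move 6: P1 pit5 -> P1=[5,0,1,4,2,0](3) P2=[1,8,6,5,4,1](2)
Move 7: P2 pit1 -> P1=[6,1,2,4,2,0](3) P2=[1,0,7,6,5,2](3)
Move 8: P2 pit5 -> P1=[7,1,2,4,2,0](3) P2=[1,0,7,6,5,0](4)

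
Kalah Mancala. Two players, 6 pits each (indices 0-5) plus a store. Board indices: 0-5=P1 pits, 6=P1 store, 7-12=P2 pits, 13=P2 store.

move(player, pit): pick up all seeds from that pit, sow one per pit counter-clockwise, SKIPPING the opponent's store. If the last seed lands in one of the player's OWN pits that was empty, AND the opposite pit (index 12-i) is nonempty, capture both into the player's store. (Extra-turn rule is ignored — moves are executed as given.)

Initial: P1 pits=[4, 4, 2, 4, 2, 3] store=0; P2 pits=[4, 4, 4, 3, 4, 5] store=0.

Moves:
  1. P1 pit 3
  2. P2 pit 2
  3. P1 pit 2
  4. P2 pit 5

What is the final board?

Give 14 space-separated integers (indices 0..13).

Move 1: P1 pit3 -> P1=[4,4,2,0,3,4](1) P2=[5,4,4,3,4,5](0)
Move 2: P2 pit2 -> P1=[4,4,2,0,3,4](1) P2=[5,4,0,4,5,6](1)
Move 3: P1 pit2 -> P1=[4,4,0,1,4,4](1) P2=[5,4,0,4,5,6](1)
Move 4: P2 pit5 -> P1=[5,5,1,2,5,4](1) P2=[5,4,0,4,5,0](2)

Answer: 5 5 1 2 5 4 1 5 4 0 4 5 0 2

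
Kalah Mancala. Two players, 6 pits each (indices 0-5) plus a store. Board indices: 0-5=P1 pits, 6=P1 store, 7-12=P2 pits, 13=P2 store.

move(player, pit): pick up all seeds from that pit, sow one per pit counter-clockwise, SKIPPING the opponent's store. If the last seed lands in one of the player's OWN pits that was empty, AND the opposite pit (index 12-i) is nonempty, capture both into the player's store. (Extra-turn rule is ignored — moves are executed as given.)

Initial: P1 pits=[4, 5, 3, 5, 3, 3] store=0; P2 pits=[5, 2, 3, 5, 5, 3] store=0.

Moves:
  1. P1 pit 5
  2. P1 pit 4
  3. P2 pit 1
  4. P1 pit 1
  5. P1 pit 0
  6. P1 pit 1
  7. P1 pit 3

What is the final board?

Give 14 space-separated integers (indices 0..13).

Move 1: P1 pit5 -> P1=[4,5,3,5,3,0](1) P2=[6,3,3,5,5,3](0)
Move 2: P1 pit4 -> P1=[4,5,3,5,0,1](2) P2=[7,3,3,5,5,3](0)
Move 3: P2 pit1 -> P1=[4,5,3,5,0,1](2) P2=[7,0,4,6,6,3](0)
Move 4: P1 pit1 -> P1=[4,0,4,6,1,2](3) P2=[7,0,4,6,6,3](0)
Move 5: P1 pit0 -> P1=[0,1,5,7,2,2](3) P2=[7,0,4,6,6,3](0)
Move 6: P1 pit1 -> P1=[0,0,6,7,2,2](3) P2=[7,0,4,6,6,3](0)
Move 7: P1 pit3 -> P1=[0,0,6,0,3,3](4) P2=[8,1,5,7,6,3](0)

Answer: 0 0 6 0 3 3 4 8 1 5 7 6 3 0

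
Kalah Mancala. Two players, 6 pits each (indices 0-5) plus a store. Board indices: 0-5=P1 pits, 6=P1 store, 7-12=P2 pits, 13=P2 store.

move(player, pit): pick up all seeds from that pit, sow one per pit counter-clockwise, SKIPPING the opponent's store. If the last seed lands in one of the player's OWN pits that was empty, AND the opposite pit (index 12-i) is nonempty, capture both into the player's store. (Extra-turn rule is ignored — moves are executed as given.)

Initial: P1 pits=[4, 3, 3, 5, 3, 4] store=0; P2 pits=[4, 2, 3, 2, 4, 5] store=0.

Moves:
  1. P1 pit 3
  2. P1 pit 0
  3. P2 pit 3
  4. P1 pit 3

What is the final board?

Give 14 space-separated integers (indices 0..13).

Move 1: P1 pit3 -> P1=[4,3,3,0,4,5](1) P2=[5,3,3,2,4,5](0)
Move 2: P1 pit0 -> P1=[0,4,4,1,5,5](1) P2=[5,3,3,2,4,5](0)
Move 3: P2 pit3 -> P1=[0,4,4,1,5,5](1) P2=[5,3,3,0,5,6](0)
Move 4: P1 pit3 -> P1=[0,4,4,0,6,5](1) P2=[5,3,3,0,5,6](0)

Answer: 0 4 4 0 6 5 1 5 3 3 0 5 6 0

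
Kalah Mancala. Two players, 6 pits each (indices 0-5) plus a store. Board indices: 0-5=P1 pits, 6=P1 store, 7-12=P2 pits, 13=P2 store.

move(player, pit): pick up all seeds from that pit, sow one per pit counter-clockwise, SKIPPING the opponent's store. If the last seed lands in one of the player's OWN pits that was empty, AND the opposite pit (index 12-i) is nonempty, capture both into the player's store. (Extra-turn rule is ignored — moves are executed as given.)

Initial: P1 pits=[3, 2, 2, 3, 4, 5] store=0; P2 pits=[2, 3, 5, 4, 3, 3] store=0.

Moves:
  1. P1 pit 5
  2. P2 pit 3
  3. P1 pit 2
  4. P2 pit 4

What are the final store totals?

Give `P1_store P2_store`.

Move 1: P1 pit5 -> P1=[3,2,2,3,4,0](1) P2=[3,4,6,5,3,3](0)
Move 2: P2 pit3 -> P1=[4,3,2,3,4,0](1) P2=[3,4,6,0,4,4](1)
Move 3: P1 pit2 -> P1=[4,3,0,4,5,0](1) P2=[3,4,6,0,4,4](1)
Move 4: P2 pit4 -> P1=[5,4,0,4,5,0](1) P2=[3,4,6,0,0,5](2)

Answer: 1 2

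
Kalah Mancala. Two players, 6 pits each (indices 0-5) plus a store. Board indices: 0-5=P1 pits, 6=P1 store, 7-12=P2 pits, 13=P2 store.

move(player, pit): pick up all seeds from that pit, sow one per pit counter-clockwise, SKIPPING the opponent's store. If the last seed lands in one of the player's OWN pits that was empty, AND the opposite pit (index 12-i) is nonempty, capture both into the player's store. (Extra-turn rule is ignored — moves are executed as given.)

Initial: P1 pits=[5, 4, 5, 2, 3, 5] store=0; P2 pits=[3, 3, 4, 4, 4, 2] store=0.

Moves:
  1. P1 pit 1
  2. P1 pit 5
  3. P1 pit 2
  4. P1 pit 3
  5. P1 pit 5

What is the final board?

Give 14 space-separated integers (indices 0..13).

Move 1: P1 pit1 -> P1=[5,0,6,3,4,6](0) P2=[3,3,4,4,4,2](0)
Move 2: P1 pit5 -> P1=[5,0,6,3,4,0](1) P2=[4,4,5,5,5,2](0)
Move 3: P1 pit2 -> P1=[5,0,0,4,5,1](2) P2=[5,5,5,5,5,2](0)
Move 4: P1 pit3 -> P1=[5,0,0,0,6,2](3) P2=[6,5,5,5,5,2](0)
Move 5: P1 pit5 -> P1=[5,0,0,0,6,0](4) P2=[7,5,5,5,5,2](0)

Answer: 5 0 0 0 6 0 4 7 5 5 5 5 2 0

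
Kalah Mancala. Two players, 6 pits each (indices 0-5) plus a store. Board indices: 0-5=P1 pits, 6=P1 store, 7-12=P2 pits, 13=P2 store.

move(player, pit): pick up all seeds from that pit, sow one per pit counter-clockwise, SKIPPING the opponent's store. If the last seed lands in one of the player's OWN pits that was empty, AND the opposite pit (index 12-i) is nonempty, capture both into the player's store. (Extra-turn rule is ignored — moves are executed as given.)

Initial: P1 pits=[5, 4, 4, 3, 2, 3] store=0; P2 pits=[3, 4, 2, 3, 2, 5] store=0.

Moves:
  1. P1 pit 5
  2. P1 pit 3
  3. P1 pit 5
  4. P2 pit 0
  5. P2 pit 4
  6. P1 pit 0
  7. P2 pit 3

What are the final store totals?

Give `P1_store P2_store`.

Move 1: P1 pit5 -> P1=[5,4,4,3,2,0](1) P2=[4,5,2,3,2,5](0)
Move 2: P1 pit3 -> P1=[5,4,4,0,3,1](2) P2=[4,5,2,3,2,5](0)
Move 3: P1 pit5 -> P1=[5,4,4,0,3,0](3) P2=[4,5,2,3,2,5](0)
Move 4: P2 pit0 -> P1=[5,4,4,0,3,0](3) P2=[0,6,3,4,3,5](0)
Move 5: P2 pit4 -> P1=[6,4,4,0,3,0](3) P2=[0,6,3,4,0,6](1)
Move 6: P1 pit0 -> P1=[0,5,5,1,4,1](4) P2=[0,6,3,4,0,6](1)
Move 7: P2 pit3 -> P1=[1,5,5,1,4,1](4) P2=[0,6,3,0,1,7](2)

Answer: 4 2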